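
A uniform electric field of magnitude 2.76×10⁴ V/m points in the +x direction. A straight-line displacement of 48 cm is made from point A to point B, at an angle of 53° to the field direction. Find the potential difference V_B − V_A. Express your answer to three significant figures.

Only the component of displacement along E changes the potential: ΔV = −E·d·cosθ.
ΔV = −(2.76×10⁴ V/m)(0.480 m)cos53° = -7970 V.

-7970 V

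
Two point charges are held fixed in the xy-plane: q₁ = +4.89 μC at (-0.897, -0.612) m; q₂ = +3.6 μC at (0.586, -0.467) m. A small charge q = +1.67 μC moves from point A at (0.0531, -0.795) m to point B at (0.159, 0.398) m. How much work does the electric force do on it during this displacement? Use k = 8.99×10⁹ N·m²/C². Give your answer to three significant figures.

The work done by the electric force is W_field = −ΔU = −q(V_B − V_A) = q(V_A − V_B).
At A: distances to the source charges are 0.968 m, 0.626 m; V_A = Σ kqᵢ/rᵢ = 9.72×10⁴ V.
At B: distances to the source charges are 1.46 m, 0.965 m; V_B = Σ kqᵢ/rᵢ = 6.36×10⁴ V.
ΔV = V_B − V_A = -3.35×10⁴ V.
W_field = −qΔV = −(1.67×10⁻⁶ C)(-3.35×10⁴ V) = 0.0560 J.

0.0560 J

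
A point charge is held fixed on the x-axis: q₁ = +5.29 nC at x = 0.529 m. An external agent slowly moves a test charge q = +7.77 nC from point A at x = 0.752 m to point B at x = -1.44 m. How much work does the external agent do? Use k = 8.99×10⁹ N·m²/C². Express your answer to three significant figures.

For quasistatic motion the external work equals the change in potential energy: W_ext = qΔV = q(V_B − V_A).
At A: distance to the source charge is 0.223 m; V_A = kq₁/r = 213 V.
At B: distance to the source charge is 1.97 m; V_B = kq₁/r = 24.2 V.
ΔV = V_B − V_A = -189 V.
W_ext = qΔV = (7.77×10⁻⁹ C)(-189 V) = -1.47×10⁻⁶ J.

-1.47×10⁻⁶ J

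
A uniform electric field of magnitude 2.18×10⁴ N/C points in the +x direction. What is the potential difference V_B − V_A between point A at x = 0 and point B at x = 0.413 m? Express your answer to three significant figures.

-9000 V

In a uniform field, potential decreases in the direction of E: V_B − V_A = −E·Δx.
V_B − V_A = −(2.18×10⁴ V/m)(0.413 m) = -9000 V.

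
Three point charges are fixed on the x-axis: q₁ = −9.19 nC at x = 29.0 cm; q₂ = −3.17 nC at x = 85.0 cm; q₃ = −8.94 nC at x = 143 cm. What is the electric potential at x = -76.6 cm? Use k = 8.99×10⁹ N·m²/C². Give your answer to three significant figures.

Electric potential is a scalar, so the contributions from each charge add algebraically: V = Σ kqᵢ/rᵢ.
Distances from the field point to each charge: r₁ = 1.06 m, r₂ = 1.62 m, r₃ = 2.20 m.
V = k[(-9.19×10⁻⁹)/(1.06) + (-3.17×10⁻⁹)/(1.62) + (-8.94×10⁻⁹)/(2.20)] = -132 V.

-132 V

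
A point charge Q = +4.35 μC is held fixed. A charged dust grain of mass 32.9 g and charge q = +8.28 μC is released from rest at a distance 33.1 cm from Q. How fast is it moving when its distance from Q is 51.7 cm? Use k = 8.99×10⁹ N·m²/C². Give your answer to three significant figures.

4.63 m/s

Only the electrostatic force acts, so mechanical energy is conserved: ½mv² = U₁ − U₂ = kQq(1/r₁ − 1/r₂).
U₁ − U₂ = (8.99×10⁹ N·m²/C²)(4.35×10⁻⁶ C)(8.28×10⁻⁶ C)(1/0.331 − 1/0.517) = 0.352 J.
v = √(2·0.352/0.0329) = 4.63 m/s.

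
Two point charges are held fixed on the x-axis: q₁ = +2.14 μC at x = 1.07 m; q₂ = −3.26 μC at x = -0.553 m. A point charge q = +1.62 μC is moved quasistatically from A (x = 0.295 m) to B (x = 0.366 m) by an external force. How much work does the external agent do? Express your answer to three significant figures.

8.38×10⁻³ J

For quasistatic motion the external work equals the change in potential energy: W_ext = qΔV = q(V_B − V_A).
At A: distances to the source charges are 0.775 m, 0.848 m; V_A = Σ kqᵢ/rᵢ = -9740 V.
At B: distances to the source charges are 0.704 m, 0.919 m; V_B = Σ kqᵢ/rᵢ = -4560 V.
ΔV = V_B − V_A = 5170 V.
W_ext = qΔV = (1.62×10⁻⁶ C)(5170 V) = 8.38×10⁻³ J.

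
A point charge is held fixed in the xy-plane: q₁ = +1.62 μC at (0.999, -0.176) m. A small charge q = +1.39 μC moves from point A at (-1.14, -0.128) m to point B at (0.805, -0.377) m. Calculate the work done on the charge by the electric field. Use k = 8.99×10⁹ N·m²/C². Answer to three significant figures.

-0.0630 J

The work done by the electric force is W_field = −ΔU = −q(V_B − V_A) = q(V_A − V_B).
At A: distance to the source charge is 2.14 m; V_A = kq₁/r = 6810 V.
At B: distance to the source charge is 0.279 m; V_B = kq₁/r = 5.21×10⁴ V.
ΔV = V_B − V_A = 4.53×10⁴ V.
W_field = −qΔV = −(1.39×10⁻⁶ C)(4.53×10⁴ V) = -0.0630 J.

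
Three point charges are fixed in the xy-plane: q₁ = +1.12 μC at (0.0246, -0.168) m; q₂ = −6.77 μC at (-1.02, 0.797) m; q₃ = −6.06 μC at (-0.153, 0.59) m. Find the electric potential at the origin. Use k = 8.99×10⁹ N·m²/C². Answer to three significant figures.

The total potential is the scalar sum of each charge's contribution, V = Σ kqᵢ/rᵢ.
Distances from the field point to each charge: r₁ = 0.170 m, r₂ = 1.29 m, r₃ = 0.610 m.
V = k[(1.12×10⁻⁶)/(0.170) + (-6.77×10⁻⁶)/(1.29) + (-6.06×10⁻⁶)/(0.610)] = -7.71×10⁴ V.

-7.71×10⁴ V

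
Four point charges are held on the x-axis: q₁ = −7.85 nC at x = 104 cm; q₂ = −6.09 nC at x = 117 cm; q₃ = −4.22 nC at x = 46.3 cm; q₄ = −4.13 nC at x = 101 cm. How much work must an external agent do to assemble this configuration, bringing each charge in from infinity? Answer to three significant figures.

1.56×10⁻⁵ J

The assembly work is the sum of pairwise potential energies, U = Σ_{i<j} kqᵢqⱼ/rᵢⱼ.
Pair separations: r₁₂ = 0.130 m, r₁₃ = 0.577 m, r₁₄ = 0.0300 m, r₂₃ = 0.707 m, r₂₄ = 0.160 m, r₃₄ = 0.547 m.
Summing all 6 pair terms gives U = 1.56×10⁻⁵ J.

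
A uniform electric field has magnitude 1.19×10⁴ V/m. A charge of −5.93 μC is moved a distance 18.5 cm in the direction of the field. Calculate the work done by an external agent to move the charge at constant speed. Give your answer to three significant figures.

The potential change for a displacement 18.5 cm in the direction of the field is ΔV = −Ed = -2200 V.
W_ext = qΔV = 0.0131 J.

0.0131 J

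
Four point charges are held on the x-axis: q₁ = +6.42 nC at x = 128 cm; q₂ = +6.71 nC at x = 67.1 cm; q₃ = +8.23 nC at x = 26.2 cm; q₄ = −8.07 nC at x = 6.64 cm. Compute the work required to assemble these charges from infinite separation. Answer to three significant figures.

-1.93×10⁻⁶ J

The work to assemble the configuration equals its total potential energy, U = Σ kqᵢqⱼ/rᵢⱼ over all pairs.
Pair separations: r₁₂ = 0.609 m, r₁₃ = 1.02 m, r₁₄ = 1.21 m, r₂₃ = 0.409 m, r₂₄ = 0.605 m, r₃₄ = 0.196 m.
Summing all 6 pair terms gives U = -1.93×10⁻⁶ J.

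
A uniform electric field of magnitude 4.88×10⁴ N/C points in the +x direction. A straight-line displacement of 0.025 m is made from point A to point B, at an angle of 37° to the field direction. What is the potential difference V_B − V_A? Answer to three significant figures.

Only the component of displacement along E changes the potential: ΔV = −E·d·cosθ.
ΔV = −(4.88×10⁴ V/m)(0.0250 m)cos37° = -974 V.

-974 V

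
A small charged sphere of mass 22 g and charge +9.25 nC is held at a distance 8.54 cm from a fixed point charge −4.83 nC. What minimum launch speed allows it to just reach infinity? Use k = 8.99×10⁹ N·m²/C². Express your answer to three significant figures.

To just escape, total mechanical energy must reach zero at infinity: ½mv²_min + U = 0, so ½mv²_min = −U = |kQq|/r.
|U| = |kQq|/r = (8.99×10⁹ N·m²/C²)(4.83×10⁻⁹)(9.25×10⁻⁹)/(0.0854) = 4.70×10⁻⁶ J.
v_min = √(2|U|/m) = √(2·4.70×10⁻⁶/0.0220) = 0.0207 m/s.

0.0207 m/s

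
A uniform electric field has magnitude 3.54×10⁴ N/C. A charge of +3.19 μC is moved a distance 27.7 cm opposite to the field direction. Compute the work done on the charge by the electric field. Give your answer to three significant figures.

-0.0313 J

The potential change for a displacement 27.7 cm opposite to the field direction is ΔV = +Ed = 9810 V.
W_field = −qΔV = -0.0313 J.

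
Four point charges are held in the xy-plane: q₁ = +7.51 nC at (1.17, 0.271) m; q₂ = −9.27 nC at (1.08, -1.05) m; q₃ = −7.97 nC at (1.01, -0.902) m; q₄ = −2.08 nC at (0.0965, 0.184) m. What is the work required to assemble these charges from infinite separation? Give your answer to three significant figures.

The assembly work is the sum of pairwise potential energies, U = Σ_{i<j} kqᵢqⱼ/rᵢⱼ.
Pair separations: r₁₂ = 1.32 m, r₁₃ = 1.18 m, r₁₄ = 1.08 m, r₂₃ = 0.164 m, r₂₄ = 1.58 m, r₃₄ = 1.42 m.
Summing all 6 pair terms gives U = 3.21×10⁻⁶ J.

3.21×10⁻⁶ J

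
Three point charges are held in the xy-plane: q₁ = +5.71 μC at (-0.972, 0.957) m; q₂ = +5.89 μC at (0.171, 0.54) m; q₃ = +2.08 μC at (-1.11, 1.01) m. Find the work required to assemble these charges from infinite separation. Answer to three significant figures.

1.05 J

The work to assemble the configuration equals its total potential energy, U = Σ kqᵢqⱼ/rᵢⱼ over all pairs.
Pair separations: r₁₂ = 1.22 m, r₁₃ = 0.148 m, r₂₃ = 1.36 m.
U = (0.249) + (0.722) + (0.0807) = 1.05 J.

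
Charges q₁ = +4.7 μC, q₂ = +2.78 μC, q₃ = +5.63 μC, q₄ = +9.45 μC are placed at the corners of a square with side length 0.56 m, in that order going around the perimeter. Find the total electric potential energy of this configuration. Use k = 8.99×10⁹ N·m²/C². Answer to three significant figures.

The assembly work is the sum of pairwise potential energies, U = Σ_{i<j} kqᵢqⱼ/rᵢⱼ.
The four side pairs have separation 0.560 m and the two diagonal pairs 0.792 m.
Summing all 6 pair terms gives U = 2.63 J.

2.63 J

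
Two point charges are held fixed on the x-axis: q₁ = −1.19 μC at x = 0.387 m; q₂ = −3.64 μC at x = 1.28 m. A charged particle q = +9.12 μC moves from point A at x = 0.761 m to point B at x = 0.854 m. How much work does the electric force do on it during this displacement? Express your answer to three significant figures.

The work done by the electric force is W_field = −ΔU = −q(V_B − V_A) = q(V_A − V_B).
At A: distances to the source charges are 0.374 m, 0.519 m; V_A = Σ kqᵢ/rᵢ = -9.17×10⁴ V.
At B: distances to the source charges are 0.467 m, 0.426 m; V_B = Σ kqᵢ/rᵢ = -9.97×10⁴ V.
ΔV = V_B − V_A = -8070 V.
W_field = −qΔV = −(9.12×10⁻⁶ C)(-8070 V) = 0.0736 J.

0.0736 J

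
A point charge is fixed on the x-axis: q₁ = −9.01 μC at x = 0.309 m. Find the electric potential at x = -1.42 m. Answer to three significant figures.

-4.68×10⁴ V

The total potential is the scalar sum of each charge's contribution, V = Σ kqᵢ/rᵢ.
V = k[(-9.01×10⁻⁶)/(1.73)] = -4.68×10⁴ V.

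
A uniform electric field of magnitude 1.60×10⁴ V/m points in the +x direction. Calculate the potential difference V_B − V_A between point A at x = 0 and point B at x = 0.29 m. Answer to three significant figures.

In a uniform field, potential decreases in the direction of E: V_B − V_A = −E·Δx.
V_B − V_A = −(1.60×10⁴ V/m)(0.290 m) = -4640 V.

-4640 V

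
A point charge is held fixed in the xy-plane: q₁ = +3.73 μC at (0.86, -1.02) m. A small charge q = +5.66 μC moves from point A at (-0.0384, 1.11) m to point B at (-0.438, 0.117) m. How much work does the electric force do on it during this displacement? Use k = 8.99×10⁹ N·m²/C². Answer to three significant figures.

-0.0279 J

The work done by the electric force is W_field = −ΔU = −q(V_B − V_A) = q(V_A − V_B).
At A: distance to the source charge is 2.31 m; V_A = kq₁/r = 1.45×10⁴ V.
At B: distance to the source charge is 1.73 m; V_B = kq₁/r = 1.94×10⁴ V.
ΔV = V_B − V_A = 4930 V.
W_field = −qΔV = −(5.66×10⁻⁶ C)(4930 V) = -0.0279 J.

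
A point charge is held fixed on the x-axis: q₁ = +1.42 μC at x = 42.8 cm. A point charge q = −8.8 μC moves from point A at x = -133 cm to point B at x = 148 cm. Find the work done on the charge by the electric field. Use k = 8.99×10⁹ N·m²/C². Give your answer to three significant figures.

0.0429 J

The work done by the electric force is W_field = −ΔU = −q(V_B − V_A) = q(V_A − V_B).
At A: distance to the source charge is 1.76 m; V_A = kq₁/r = 7260 V.
At B: distance to the source charge is 1.05 m; V_B = kq₁/r = 1.21×10⁴ V.
ΔV = V_B − V_A = 4870 V.
W_field = −qΔV = −(-8.80×10⁻⁶ C)(4870 V) = 0.0429 J.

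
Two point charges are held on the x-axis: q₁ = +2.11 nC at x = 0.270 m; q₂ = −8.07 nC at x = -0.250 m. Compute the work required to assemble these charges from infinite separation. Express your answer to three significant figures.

-2.94×10⁻⁷ J

The assembly work is the sum of pairwise potential energies, U = Σ_{i<j} kqᵢqⱼ/rᵢⱼ.
Pair separations: r₁₂ = 0.520 m.
U = (-2.94×10⁻⁷) = -2.94×10⁻⁷ J.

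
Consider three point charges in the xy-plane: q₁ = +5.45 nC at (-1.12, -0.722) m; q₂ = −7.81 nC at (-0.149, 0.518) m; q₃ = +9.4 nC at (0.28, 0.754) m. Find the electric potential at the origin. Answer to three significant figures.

11.6 V

The total potential is the scalar sum of each charge's contribution, V = Σ kqᵢ/rᵢ.
Distances from the field point to each charge: r₁ = 1.33 m, r₂ = 0.539 m, r₃ = 0.804 m.
V = k[(5.45×10⁻⁹)/(1.33) + (-7.81×10⁻⁹)/(0.539) + (9.40×10⁻⁹)/(0.804)] = 11.6 V.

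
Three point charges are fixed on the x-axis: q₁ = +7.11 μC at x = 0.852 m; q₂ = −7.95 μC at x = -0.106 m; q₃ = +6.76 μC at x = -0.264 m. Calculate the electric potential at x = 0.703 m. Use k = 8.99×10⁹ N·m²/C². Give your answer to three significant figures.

Electric potential is a scalar, so the contributions from each charge add algebraically: V = Σ kqᵢ/rᵢ.
Distances from the field point to each charge: r₁ = 0.149 m, r₂ = 0.809 m, r₃ = 0.967 m.
V = k[(7.11×10⁻⁶)/(0.149) + (-7.95×10⁻⁶)/(0.809) + (6.76×10⁻⁶)/(0.967)] = 4.03×10⁵ V.

4.03×10⁵ V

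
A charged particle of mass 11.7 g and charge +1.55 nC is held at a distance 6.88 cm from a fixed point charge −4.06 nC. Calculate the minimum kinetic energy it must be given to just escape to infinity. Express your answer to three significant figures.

To just escape, total mechanical energy must reach zero at infinity: ½mv²_min + U = 0, so ½mv²_min = −U = |kQq|/r.
|U| = |kQq|/r = (8.99×10⁹ N·m²/C²)(4.06×10⁻⁹)(1.55×10⁻⁹)/(0.0688) = 8.22×10⁻⁷ J.

8.22×10⁻⁷ J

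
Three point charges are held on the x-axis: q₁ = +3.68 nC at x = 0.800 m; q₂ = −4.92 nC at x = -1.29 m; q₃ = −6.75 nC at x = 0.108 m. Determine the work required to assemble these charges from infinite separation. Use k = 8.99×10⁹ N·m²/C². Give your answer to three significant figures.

-1.87×10⁻⁷ J

The work to assemble the configuration equals its total potential energy, U = Σ kqᵢqⱼ/rᵢⱼ over all pairs.
Pair separations: r₁₂ = 2.09 m, r₁₃ = 0.692 m, r₂₃ = 1.40 m.
U = (-7.79×10⁻⁸) + (-3.23×10⁻⁷) + (2.14×10⁻⁷) = -1.87×10⁻⁷ J.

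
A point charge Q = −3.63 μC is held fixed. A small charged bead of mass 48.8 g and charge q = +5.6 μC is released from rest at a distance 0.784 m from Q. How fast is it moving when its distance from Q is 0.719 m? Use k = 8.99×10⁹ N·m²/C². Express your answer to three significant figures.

0.929 m/s

Only the electrostatic force acts, so mechanical energy is conserved: ½mv² = U₁ − U₂ = kQq(1/r₁ − 1/r₂).
U₁ − U₂ = (8.99×10⁹ N·m²/C²)(-3.63×10⁻⁶ C)(5.60×10⁻⁶ C)(1/0.784 − 1/0.719) = 0.0211 J.
v = √(2·0.0211/0.0488) = 0.929 m/s.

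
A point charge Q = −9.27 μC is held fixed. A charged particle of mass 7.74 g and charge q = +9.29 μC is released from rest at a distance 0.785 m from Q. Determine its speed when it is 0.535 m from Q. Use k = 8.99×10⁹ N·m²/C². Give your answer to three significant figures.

10.9 m/s

Only the electrostatic force acts, so mechanical energy is conserved: ½mv² = U₁ − U₂ = kQq(1/r₁ − 1/r₂).
U₁ − U₂ = (8.99×10⁹ N·m²/C²)(-9.27×10⁻⁶ C)(9.29×10⁻⁶ C)(1/0.785 − 1/0.535) = 0.461 J.
v = √(2·0.461/7.74×10⁻³) = 10.9 m/s.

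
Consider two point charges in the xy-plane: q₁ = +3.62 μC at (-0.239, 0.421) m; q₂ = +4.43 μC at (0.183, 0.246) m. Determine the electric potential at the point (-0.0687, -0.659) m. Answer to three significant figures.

7.22×10⁴ V

The total potential is the scalar sum of each charge's contribution, V = Σ kqᵢ/rᵢ.
Distances from the field point to each charge: r₁ = 1.09 m, r₂ = 0.939 m.
V = k[(3.62×10⁻⁶)/(1.09) + (4.43×10⁻⁶)/(0.939)] = 7.22×10⁴ V.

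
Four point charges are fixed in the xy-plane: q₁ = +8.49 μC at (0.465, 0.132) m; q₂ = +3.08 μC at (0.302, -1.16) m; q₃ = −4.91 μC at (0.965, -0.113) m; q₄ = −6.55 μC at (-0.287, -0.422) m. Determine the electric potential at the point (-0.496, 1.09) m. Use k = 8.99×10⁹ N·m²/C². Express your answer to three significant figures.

5940 V

Electric potential is a scalar, so the contributions from each charge add algebraically: V = Σ kqᵢ/rᵢ.
Distances from the field point to each charge: r₁ = 1.36 m, r₂ = 2.39 m, r₃ = 1.89 m, r₄ = 1.53 m.
V = k[(8.49×10⁻⁶)/(1.36) + (3.08×10⁻⁶)/(2.39) + (-4.91×10⁻⁶)/(1.89) + (-6.55×10⁻⁶)/(1.53)] = 5940 V.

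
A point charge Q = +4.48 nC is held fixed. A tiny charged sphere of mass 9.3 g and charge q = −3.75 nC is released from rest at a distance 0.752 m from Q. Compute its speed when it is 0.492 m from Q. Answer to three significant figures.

4.78×10⁻³ m/s

Only the electrostatic force acts, so mechanical energy is conserved: ½mv² = U₁ − U₂ = kQq(1/r₁ − 1/r₂).
U₁ − U₂ = (8.99×10⁹ N·m²/C²)(4.48×10⁻⁹ C)(-3.75×10⁻⁹ C)(1/0.752 − 1/0.492) = 1.06×10⁻⁷ J.
v = √(2·1.06×10⁻⁷/9.30×10⁻³) = 4.78×10⁻³ m/s.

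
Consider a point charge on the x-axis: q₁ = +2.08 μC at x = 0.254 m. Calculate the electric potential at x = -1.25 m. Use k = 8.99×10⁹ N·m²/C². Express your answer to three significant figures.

Electric potential is a scalar, so the contributions from each charge add algebraically: V = Σ kqᵢ/rᵢ.
V = k[(2.08×10⁻⁶)/(1.50)] = 1.24×10⁴ V.

1.24×10⁴ V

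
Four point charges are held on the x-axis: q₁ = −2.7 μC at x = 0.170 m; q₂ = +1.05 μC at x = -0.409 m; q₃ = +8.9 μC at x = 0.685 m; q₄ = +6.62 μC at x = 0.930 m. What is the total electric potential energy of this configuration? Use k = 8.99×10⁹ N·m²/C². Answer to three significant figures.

1.61 J

The assembly work is the sum of pairwise potential energies, U = Σ_{i<j} kqᵢqⱼ/rᵢⱼ.
Pair separations: r₁₂ = 0.579 m, r₁₃ = 0.515 m, r₁₄ = 0.760 m, r₂₃ = 1.09 m, r₂₄ = 1.34 m, r₃₄ = 0.245 m.
Summing all 6 pair terms gives U = 1.61 J.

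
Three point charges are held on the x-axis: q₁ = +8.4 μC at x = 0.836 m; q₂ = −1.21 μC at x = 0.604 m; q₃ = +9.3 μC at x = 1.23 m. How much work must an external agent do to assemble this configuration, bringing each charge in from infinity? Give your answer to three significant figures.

1.23 J

The work to assemble the configuration equals its total potential energy, U = Σ kqᵢqⱼ/rᵢⱼ over all pairs.
Pair separations: r₁₂ = 0.232 m, r₁₃ = 0.394 m, r₂₃ = 0.626 m.
U = (-0.394) + (1.78) + (-0.162) = 1.23 J.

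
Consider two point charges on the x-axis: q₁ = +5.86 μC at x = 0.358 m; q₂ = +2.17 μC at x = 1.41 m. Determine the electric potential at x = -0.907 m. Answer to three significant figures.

The total potential is the scalar sum of each charge's contribution, V = Σ kqᵢ/rᵢ.
Distances from the field point to each charge: r₁ = 1.27 m, r₂ = 2.32 m.
V = k[(5.86×10⁻⁶)/(1.27) + (2.17×10⁻⁶)/(2.32)] = 5.01×10⁴ V.

5.01×10⁴ V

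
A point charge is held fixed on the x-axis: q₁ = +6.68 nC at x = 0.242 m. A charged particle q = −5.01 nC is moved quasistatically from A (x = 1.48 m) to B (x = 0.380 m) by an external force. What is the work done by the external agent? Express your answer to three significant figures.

-1.94×10⁻⁶ J

For quasistatic motion the external work equals the change in potential energy: W_ext = qΔV = q(V_B − V_A).
At A: distance to the source charge is 1.24 m; V_A = kq₁/r = 48.5 V.
At B: distance to the source charge is 0.138 m; V_B = kq₁/r = 435 V.
ΔV = V_B − V_A = 387 V.
W_ext = qΔV = (-5.01×10⁻⁹ C)(387 V) = -1.94×10⁻⁶ J.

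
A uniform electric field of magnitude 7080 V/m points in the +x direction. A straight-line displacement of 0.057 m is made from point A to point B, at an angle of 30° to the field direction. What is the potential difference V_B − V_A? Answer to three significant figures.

Only the component of displacement along E changes the potential: ΔV = −E·d·cosθ.
ΔV = −(7080 V/m)(0.0570 m)cos30° = -349 V.

-349 V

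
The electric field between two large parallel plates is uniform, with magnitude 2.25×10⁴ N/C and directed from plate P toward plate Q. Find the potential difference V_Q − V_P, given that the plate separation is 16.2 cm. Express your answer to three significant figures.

-3640 V

In a uniform field, potential decreases in the direction of E: ΔV = −E·d for a displacement d parallel to E.
Going from P to Q is a displacement of 16.2 cm along the field, so V_Q − V_P = −Ed = -3640 V.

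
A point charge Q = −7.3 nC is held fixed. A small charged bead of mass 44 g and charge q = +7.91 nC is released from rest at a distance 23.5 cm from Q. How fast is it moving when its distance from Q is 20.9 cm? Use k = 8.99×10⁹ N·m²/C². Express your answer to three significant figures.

Only the electrostatic force acts, so mechanical energy is conserved: ½mv² = U₁ − U₂ = kQq(1/r₁ − 1/r₂).
U₁ − U₂ = (8.99×10⁹ N·m²/C²)(-7.30×10⁻⁹ C)(7.91×10⁻⁹ C)(1/0.235 − 1/0.209) = 2.75×10⁻⁷ J.
v = √(2·2.75×10⁻⁷/0.0440) = 3.53×10⁻³ m/s.

3.53×10⁻³ m/s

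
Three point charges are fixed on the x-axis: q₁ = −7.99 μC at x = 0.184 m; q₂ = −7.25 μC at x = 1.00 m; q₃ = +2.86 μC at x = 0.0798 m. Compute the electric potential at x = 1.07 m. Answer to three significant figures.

-9.86×10⁵ V

The total potential is the scalar sum of each charge's contribution, V = Σ kqᵢ/rᵢ.
Distances from the field point to each charge: r₁ = 0.886 m, r₂ = 0.0700 m, r₃ = 0.990 m.
V = k[(-7.99×10⁻⁶)/(0.886) + (-7.25×10⁻⁶)/(0.0700) + (2.86×10⁻⁶)/(0.990)] = -9.86×10⁵ V.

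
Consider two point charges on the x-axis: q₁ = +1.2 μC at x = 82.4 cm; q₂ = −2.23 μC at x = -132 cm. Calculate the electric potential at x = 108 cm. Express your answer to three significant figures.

Electric potential is a scalar, so the contributions from each charge add algebraically: V = Σ kqᵢ/rᵢ.
Distances from the field point to each charge: r₁ = 0.256 m, r₂ = 2.40 m.
V = k[(1.20×10⁻⁶)/(0.256) + (-2.23×10⁻⁶)/(2.40)] = 3.38×10⁴ V.

3.38×10⁴ V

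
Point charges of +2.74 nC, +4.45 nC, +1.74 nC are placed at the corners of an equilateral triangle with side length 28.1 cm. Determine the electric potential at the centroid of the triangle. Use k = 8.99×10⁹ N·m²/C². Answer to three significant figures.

495 V

The total potential is the scalar sum of each charge's contribution, V = Σ kqᵢ/rᵢ.
The distance from each vertex to the centroid is a/√3 = 0.162 m.
V = k[(2.74×10⁻⁹)/(0.162) + (4.45×10⁻⁹)/(0.162) + (1.74×10⁻⁹)/(0.162)] = 495 V.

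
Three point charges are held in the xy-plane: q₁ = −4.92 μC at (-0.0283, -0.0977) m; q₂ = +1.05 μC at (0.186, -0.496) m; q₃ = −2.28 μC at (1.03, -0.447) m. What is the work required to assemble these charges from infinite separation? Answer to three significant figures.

The assembly work is the sum of pairwise potential energies, U = Σ_{i<j} kqᵢqⱼ/rᵢⱼ.
Pair separations: r₁₂ = 0.452 m, r₁₃ = 1.11 m, r₂₃ = 0.845 m.
U = (-0.103) + (0.0905) + (-0.0255) = -0.0377 J.

-0.0377 J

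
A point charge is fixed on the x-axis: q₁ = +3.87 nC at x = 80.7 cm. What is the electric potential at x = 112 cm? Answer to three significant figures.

111 V

The total potential is the scalar sum of each charge's contribution, V = Σ kqᵢ/rᵢ.
V = k[(3.87×10⁻⁹)/(0.313)] = 111 V.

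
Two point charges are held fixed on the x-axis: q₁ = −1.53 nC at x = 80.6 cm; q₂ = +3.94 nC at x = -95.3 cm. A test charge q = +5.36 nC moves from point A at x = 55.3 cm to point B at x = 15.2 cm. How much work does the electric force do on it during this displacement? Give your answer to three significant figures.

The work done by the electric force is W_field = −ΔU = −q(V_B − V_A) = q(V_A − V_B).
At A: distances to the source charges are 0.253 m, 1.51 m; V_A = Σ kqᵢ/rᵢ = -30.8 V.
At B: distances to the source charges are 0.654 m, 1.10 m; V_B = Σ kqᵢ/rᵢ = 11.0 V.
ΔV = V_B − V_A = 41.9 V.
W_field = −qΔV = −(5.36×10⁻⁹ C)(41.9 V) = -2.24×10⁻⁷ J.

-2.24×10⁻⁷ J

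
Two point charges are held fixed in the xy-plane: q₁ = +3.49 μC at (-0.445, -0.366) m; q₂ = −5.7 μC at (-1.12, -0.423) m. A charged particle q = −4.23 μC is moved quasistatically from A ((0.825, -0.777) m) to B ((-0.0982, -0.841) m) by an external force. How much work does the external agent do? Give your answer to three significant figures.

For quasistatic motion the external work equals the change in potential energy: W_ext = qΔV = q(V_B − V_A).
At A: distances to the source charges are 1.33 m, 1.98 m; V_A = Σ kqᵢ/rᵢ = -2420 V.
At B: distances to the source charges are 0.588 m, 1.10 m; V_B = Σ kqᵢ/rᵢ = 6930 V.
ΔV = V_B − V_A = 9350 V.
W_ext = qΔV = (-4.23×10⁻⁶ C)(9350 V) = -0.0395 J.

-0.0395 J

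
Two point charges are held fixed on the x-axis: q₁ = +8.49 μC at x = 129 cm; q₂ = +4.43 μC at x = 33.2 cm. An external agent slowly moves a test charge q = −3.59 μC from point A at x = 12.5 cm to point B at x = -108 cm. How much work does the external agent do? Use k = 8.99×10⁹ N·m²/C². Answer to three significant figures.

For quasistatic motion the external work equals the change in potential energy: W_ext = qΔV = q(V_B − V_A).
At A: distances to the source charges are 1.17 m, 0.207 m; V_A = Σ kqᵢ/rᵢ = 2.58×10⁵ V.
At B: distances to the source charges are 2.37 m, 1.41 m; V_B = Σ kqᵢ/rᵢ = 6.04×10⁴ V.
ΔV = V_B − V_A = -1.97×10⁵ V.
W_ext = qΔV = (-3.59×10⁻⁶ C)(-1.97×10⁵ V) = 0.709 J.

0.709 J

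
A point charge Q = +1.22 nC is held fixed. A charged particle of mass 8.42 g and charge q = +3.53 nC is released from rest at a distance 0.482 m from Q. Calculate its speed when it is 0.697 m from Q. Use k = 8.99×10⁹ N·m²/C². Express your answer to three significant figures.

2.43×10⁻³ m/s

Only the electrostatic force acts, so mechanical energy is conserved: ½mv² = U₁ − U₂ = kQq(1/r₁ − 1/r₂).
U₁ − U₂ = (8.99×10⁹ N·m²/C²)(1.22×10⁻⁹ C)(3.53×10⁻⁹ C)(1/0.482 − 1/0.697) = 2.48×10⁻⁸ J.
v = √(2·2.48×10⁻⁸/8.42×10⁻³) = 2.43×10⁻³ m/s.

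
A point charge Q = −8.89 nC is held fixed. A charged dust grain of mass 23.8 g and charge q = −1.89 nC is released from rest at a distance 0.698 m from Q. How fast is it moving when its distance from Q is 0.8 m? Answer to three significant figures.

Only the electrostatic force acts, so mechanical energy is conserved: ½mv² = U₁ − U₂ = kQq(1/r₁ − 1/r₂).
U₁ − U₂ = (8.99×10⁹ N·m²/C²)(-8.89×10⁻⁹ C)(-1.89×10⁻⁹ C)(1/0.698 − 1/0.800) = 2.76×10⁻⁸ J.
v = √(2·2.76×10⁻⁸/0.0238) = 1.52×10⁻³ m/s.

1.52×10⁻³ m/s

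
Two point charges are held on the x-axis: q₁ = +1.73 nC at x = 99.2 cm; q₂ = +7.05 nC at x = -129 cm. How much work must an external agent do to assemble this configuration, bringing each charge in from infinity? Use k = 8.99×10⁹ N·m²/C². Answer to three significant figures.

The assembly work is the sum of pairwise potential energies, U = Σ_{i<j} kqᵢqⱼ/rᵢⱼ.
Pair separations: r₁₂ = 2.28 m.
U = (4.80×10⁻⁸) = 4.80×10⁻⁸ J.

4.80×10⁻⁸ J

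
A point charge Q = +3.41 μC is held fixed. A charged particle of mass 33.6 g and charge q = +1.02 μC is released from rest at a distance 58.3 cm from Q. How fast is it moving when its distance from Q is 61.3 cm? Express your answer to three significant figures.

Only the electrostatic force acts, so mechanical energy is conserved: ½mv² = U₁ − U₂ = kQq(1/r₁ − 1/r₂).
U₁ − U₂ = (8.99×10⁹ N·m²/C²)(3.41×10⁻⁶ C)(1.02×10⁻⁶ C)(1/0.583 − 1/0.613) = 2.62×10⁻³ J.
v = √(2·2.62×10⁻³/0.0336) = 0.395 m/s.

0.395 m/s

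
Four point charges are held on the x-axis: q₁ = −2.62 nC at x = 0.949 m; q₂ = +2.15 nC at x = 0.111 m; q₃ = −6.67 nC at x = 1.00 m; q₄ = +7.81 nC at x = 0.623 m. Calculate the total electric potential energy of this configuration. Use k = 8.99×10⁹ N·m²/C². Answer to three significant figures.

1.36×10⁻⁶ J

The work to assemble the configuration equals its total potential energy, U = Σ kqᵢqⱼ/rᵢⱼ over all pairs.
Pair separations: r₁₂ = 0.838 m, r₁₃ = 0.0510 m, r₁₄ = 0.326 m, r₂₃ = 0.889 m, r₂₄ = 0.512 m, r₃₄ = 0.377 m.
Summing all 6 pair terms gives U = 1.36×10⁻⁶ J.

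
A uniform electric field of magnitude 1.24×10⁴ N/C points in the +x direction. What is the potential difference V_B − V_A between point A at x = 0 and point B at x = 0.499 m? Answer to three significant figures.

-6190 V

In a uniform field, potential decreases in the direction of E: V_B − V_A = −E·Δx.
V_B − V_A = −(1.24×10⁴ V/m)(0.499 m) = -6190 V.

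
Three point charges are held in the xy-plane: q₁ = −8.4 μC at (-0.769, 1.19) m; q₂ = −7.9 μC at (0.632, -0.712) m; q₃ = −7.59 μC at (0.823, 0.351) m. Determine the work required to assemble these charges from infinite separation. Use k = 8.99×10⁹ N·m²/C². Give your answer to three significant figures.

1.07 J

The work to assemble the configuration equals its total potential energy, U = Σ kqᵢqⱼ/rᵢⱼ over all pairs.
Pair separations: r₁₂ = 2.36 m, r₁₃ = 1.80 m, r₂₃ = 1.08 m.
U = (0.253) + (0.319) + (0.499) = 1.07 J.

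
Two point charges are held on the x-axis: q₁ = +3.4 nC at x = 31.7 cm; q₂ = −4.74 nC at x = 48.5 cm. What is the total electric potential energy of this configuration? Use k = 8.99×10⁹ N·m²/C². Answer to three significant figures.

The assembly work is the sum of pairwise potential energies, U = Σ_{i<j} kqᵢqⱼ/rᵢⱼ.
Pair separations: r₁₂ = 0.168 m.
U = (-8.62×10⁻⁷) = -8.62×10⁻⁷ J.

-8.62×10⁻⁷ J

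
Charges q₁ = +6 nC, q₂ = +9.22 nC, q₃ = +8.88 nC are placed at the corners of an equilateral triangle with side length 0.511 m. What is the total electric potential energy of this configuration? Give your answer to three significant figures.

The work to assemble the configuration equals its total potential energy, U = Σ kqᵢqⱼ/rᵢⱼ over all pairs.
All three pair separations equal the side length, 0.511 m.
U = (9.73×10⁻⁷) + (9.37×10⁻⁷) + (1.44×10⁻⁶) = 3.35×10⁻⁶ J.

3.35×10⁻⁶ J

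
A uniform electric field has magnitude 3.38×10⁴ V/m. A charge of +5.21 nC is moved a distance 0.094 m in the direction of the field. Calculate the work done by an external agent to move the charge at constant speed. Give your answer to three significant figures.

The potential change for a displacement 0.094 m in the direction of the field is ΔV = −Ed = -3180 V.
W_ext = qΔV = -1.66×10⁻⁵ J.

-1.66×10⁻⁵ J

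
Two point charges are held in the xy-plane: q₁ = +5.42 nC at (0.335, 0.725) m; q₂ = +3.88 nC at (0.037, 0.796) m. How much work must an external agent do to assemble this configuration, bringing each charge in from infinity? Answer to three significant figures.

The work to assemble the configuration equals its total potential energy, U = Σ kqᵢqⱼ/rᵢⱼ over all pairs.
Pair separations: r₁₂ = 0.306 m.
U = (6.17×10⁻⁷) = 6.17×10⁻⁷ J.

6.17×10⁻⁷ J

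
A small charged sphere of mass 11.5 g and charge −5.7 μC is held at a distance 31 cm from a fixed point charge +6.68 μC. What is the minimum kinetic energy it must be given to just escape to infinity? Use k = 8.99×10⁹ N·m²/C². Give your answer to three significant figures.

1.10 J

To just escape, total mechanical energy must reach zero at infinity: ½mv²_min + U = 0, so ½mv²_min = −U = |kQq|/r.
|U| = |kQq|/r = (8.99×10⁹ N·m²/C²)(6.68×10⁻⁶)(5.70×10⁻⁶)/(0.310) = 1.10 J.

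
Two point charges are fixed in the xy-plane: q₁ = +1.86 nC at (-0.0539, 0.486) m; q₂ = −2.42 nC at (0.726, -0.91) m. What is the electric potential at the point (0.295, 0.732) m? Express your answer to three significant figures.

26.4 V

The total potential is the scalar sum of each charge's contribution, V = Σ kqᵢ/rᵢ.
Distances from the field point to each charge: r₁ = 0.427 m, r₂ = 1.70 m.
V = k[(1.86×10⁻⁹)/(0.427) + (-2.42×10⁻⁹)/(1.70)] = 26.4 V.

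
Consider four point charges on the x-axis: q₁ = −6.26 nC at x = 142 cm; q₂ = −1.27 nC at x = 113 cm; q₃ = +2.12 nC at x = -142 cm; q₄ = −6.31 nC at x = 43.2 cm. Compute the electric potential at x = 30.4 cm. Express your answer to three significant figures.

-496 V

Electric potential is a scalar, so the contributions from each charge add algebraically: V = Σ kqᵢ/rᵢ.
Distances from the field point to each charge: r₁ = 1.12 m, r₂ = 0.826 m, r₃ = 1.72 m, r₄ = 0.128 m.
V = k[(-6.26×10⁻⁹)/(1.12) + (-1.27×10⁻⁹)/(0.826) + (2.12×10⁻⁹)/(1.72) + (-6.31×10⁻⁹)/(0.128)] = -496 V.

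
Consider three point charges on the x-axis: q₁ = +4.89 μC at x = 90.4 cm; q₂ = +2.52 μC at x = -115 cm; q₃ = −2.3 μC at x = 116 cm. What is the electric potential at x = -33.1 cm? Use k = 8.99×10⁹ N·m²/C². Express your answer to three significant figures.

The total potential is the scalar sum of each charge's contribution, V = Σ kqᵢ/rᵢ.
Distances from the field point to each charge: r₁ = 1.24 m, r₂ = 0.819 m, r₃ = 1.49 m.
V = k[(4.89×10⁻⁶)/(1.24) + (2.52×10⁻⁶)/(0.819) + (-2.30×10⁻⁶)/(1.49)] = 4.94×10⁴ V.

4.94×10⁴ V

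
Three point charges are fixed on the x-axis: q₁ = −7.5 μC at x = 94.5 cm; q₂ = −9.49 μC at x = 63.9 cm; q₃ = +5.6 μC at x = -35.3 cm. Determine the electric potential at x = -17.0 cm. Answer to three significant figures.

Electric potential is a scalar, so the contributions from each charge add algebraically: V = Σ kqᵢ/rᵢ.
Distances from the field point to each charge: r₁ = 1.11 m, r₂ = 0.809 m, r₃ = 0.183 m.
V = k[(-7.50×10⁻⁶)/(1.11) + (-9.49×10⁻⁶)/(0.809) + (5.60×10⁻⁶)/(0.183)] = 1.09×10⁵ V.

1.09×10⁵ V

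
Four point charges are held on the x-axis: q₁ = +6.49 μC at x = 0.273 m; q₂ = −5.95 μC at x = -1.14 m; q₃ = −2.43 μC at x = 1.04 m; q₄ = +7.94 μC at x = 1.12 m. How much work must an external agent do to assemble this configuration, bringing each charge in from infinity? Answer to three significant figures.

-2.18 J

The work to assemble the configuration equals its total potential energy, U = Σ kqᵢqⱼ/rᵢⱼ over all pairs.
Pair separations: r₁₂ = 1.41 m, r₁₃ = 0.767 m, r₁₄ = 0.847 m, r₂₃ = 2.18 m, r₂₄ = 2.26 m, r₃₄ = 0.0800 m.
Summing all 6 pair terms gives U = -2.18 J.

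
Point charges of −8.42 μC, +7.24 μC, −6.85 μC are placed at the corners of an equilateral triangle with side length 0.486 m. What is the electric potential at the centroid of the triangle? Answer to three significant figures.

The total potential is the scalar sum of each charge's contribution, V = Σ kqᵢ/rᵢ.
The distance from each vertex to the centroid is a/√3 = 0.281 m.
V = k[(-8.42×10⁻⁶)/(0.281) + (7.24×10⁻⁶)/(0.281) + (-6.85×10⁻⁶)/(0.281)] = -2.57×10⁵ V.

-2.57×10⁵ V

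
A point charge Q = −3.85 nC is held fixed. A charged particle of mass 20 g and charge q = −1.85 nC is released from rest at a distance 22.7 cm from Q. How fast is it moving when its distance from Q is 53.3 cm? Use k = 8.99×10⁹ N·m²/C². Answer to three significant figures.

4.02×10⁻³ m/s

Only the electrostatic force acts, so mechanical energy is conserved: ½mv² = U₁ − U₂ = kQq(1/r₁ − 1/r₂).
U₁ − U₂ = (8.99×10⁹ N·m²/C²)(-3.85×10⁻⁹ C)(-1.85×10⁻⁹ C)(1/0.227 − 1/0.533) = 1.62×10⁻⁷ J.
v = √(2·1.62×10⁻⁷/0.0200) = 4.02×10⁻³ m/s.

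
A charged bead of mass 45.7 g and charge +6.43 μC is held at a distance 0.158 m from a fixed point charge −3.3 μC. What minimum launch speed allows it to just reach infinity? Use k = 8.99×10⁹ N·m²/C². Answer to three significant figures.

To just escape, total mechanical energy must reach zero at infinity: ½mv²_min + U = 0, so ½mv²_min = −U = |kQq|/r.
|U| = |kQq|/r = (8.99×10⁹ N·m²/C²)(3.30×10⁻⁶)(6.43×10⁻⁶)/(0.158) = 1.21 J.
v_min = √(2|U|/m) = √(2·1.21/0.0457) = 7.27 m/s.

7.27 m/s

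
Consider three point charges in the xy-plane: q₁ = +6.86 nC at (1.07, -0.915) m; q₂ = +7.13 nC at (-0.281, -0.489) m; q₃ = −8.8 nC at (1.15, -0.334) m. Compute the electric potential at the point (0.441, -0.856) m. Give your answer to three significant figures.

The total potential is the scalar sum of each charge's contribution, V = Σ kqᵢ/rᵢ.
Distances from the field point to each charge: r₁ = 0.632 m, r₂ = 0.810 m, r₃ = 0.880 m.
V = k[(6.86×10⁻⁹)/(0.632) + (7.13×10⁻⁹)/(0.810) + (-8.80×10⁻⁹)/(0.880)] = 86.9 V.

86.9 V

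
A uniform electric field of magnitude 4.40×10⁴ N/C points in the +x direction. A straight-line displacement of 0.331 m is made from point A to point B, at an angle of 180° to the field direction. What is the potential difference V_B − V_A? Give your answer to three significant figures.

1.46×10⁴ V

Only the component of displacement along E changes the potential: ΔV = −E·d·cosθ.
ΔV = −(4.40×10⁴ V/m)(0.331 m)cos180° = 1.46×10⁴ V.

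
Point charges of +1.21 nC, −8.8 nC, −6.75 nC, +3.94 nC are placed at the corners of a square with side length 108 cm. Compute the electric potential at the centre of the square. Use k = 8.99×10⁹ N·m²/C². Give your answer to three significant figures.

-122 V

Electric potential is a scalar, so the contributions from each charge add algebraically: V = Σ kqᵢ/rᵢ.
The distance from each corner to the centre is a√2/2 = 0.764 m.
V = k[(1.21×10⁻⁹)/(0.764) + (-8.80×10⁻⁹)/(0.764) + (-6.75×10⁻⁹)/(0.764) + (3.94×10⁻⁹)/(0.764)] = -122 V.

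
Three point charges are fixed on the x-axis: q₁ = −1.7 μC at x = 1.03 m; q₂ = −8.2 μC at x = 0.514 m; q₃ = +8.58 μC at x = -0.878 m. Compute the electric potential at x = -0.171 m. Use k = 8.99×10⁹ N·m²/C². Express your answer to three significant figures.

Electric potential is a scalar, so the contributions from each charge add algebraically: V = Σ kqᵢ/rᵢ.
Distances from the field point to each charge: r₁ = 1.20 m, r₂ = 0.685 m, r₃ = 0.707 m.
V = k[(-1.70×10⁻⁶)/(1.20) + (-8.20×10⁻⁶)/(0.685) + (8.58×10⁻⁶)/(0.707)] = -1.12×10⁴ V.

-1.12×10⁴ V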